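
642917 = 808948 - 166031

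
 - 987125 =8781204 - 9768329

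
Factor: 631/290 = 2^( - 1)*5^( - 1 )*29^( - 1 )*631^1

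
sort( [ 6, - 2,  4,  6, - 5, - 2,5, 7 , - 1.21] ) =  [ - 5,  -  2, - 2,- 1.21,4, 5, 6,  6,  7]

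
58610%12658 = 7978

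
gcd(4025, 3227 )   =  7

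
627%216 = 195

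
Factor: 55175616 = 2^6*3^2*95791^1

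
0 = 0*947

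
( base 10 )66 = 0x42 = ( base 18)3C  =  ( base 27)2C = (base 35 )1v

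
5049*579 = 2923371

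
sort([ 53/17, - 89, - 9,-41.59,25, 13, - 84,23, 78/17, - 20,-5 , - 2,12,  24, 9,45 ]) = [ - 89, - 84 , - 41.59,- 20, - 9,  -  5,-2, 53/17,78/17,9 , 12, 13 , 23,  24,25,45]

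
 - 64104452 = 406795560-470900012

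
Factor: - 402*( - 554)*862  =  2^3*3^1*67^1*277^1*431^1 = 191974296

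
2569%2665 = 2569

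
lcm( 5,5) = 5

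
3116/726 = 4 + 106/363 = 4.29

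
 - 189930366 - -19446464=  - 170483902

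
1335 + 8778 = 10113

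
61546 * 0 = 0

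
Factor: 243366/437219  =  2^1 * 3^1* 47^1*863^1*437219^( - 1)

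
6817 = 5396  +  1421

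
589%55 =39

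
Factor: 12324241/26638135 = 5^( - 1)*71^(  -  1)* 3169^1*3889^1*75037^(  -  1)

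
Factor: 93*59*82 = 2^1* 3^1*31^1*41^1*59^1 = 449934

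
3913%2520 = 1393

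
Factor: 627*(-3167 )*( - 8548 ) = 16973840532 = 2^2*3^1*11^1*19^1*2137^1*3167^1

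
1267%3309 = 1267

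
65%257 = 65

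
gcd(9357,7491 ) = 3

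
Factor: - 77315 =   -  5^1*7^1*47^2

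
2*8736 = 17472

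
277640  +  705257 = 982897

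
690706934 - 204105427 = 486601507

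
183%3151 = 183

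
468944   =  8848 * 53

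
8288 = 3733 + 4555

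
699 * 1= 699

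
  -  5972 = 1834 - 7806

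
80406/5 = 16081 + 1/5 = 16081.20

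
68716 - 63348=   5368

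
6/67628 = 3/33814  =  0.00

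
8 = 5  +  3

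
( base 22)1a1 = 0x2C1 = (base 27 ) Q3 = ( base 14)385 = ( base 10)705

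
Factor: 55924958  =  2^1*127^1*220177^1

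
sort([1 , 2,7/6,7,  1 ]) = [ 1, 1,7/6,2,7 ] 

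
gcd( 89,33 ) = 1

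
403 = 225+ 178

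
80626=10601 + 70025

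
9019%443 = 159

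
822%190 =62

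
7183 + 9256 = 16439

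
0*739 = 0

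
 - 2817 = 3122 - 5939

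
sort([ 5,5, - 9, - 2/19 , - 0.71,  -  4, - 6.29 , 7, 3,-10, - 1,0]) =[ - 10, -9, - 6.29,  -  4, - 1, - 0.71, - 2/19 , 0,3,5,5, 7]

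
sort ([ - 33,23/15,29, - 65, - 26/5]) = [-65,  -  33, - 26/5, 23/15,  29] 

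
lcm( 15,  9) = 45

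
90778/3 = 30259 + 1/3 = 30259.33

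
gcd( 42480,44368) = 944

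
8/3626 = 4/1813 = 0.00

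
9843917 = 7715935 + 2127982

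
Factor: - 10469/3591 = -3^ (-3)*7^( - 1)*19^1*29^1 =- 551/189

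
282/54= 5 + 2/9 = 5.22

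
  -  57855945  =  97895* ( - 591) 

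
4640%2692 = 1948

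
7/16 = 7/16= 0.44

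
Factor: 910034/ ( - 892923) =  - 2^1*3^(  -  1 )* 353^1*1289^1*297641^( - 1) 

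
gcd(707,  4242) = 707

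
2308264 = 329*7016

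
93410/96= 973 + 1/48 = 973.02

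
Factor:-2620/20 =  - 131^1=-  131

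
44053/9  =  4894 + 7/9 = 4894.78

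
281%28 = 1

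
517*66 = 34122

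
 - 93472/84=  - 23368/21 = -1112.76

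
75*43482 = 3261150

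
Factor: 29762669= 29762669^1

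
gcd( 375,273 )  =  3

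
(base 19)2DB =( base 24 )1gk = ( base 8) 1724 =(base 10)980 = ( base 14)500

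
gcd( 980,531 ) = 1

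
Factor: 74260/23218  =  790/247 = 2^1*5^1*13^( - 1)*19^(- 1)*79^1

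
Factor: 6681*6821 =3^1*17^1*19^1*131^1*359^1 = 45571101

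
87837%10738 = 1933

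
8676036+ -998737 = 7677299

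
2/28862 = 1/14431 = 0.00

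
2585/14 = 184 + 9/14 = 184.64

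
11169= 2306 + 8863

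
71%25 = 21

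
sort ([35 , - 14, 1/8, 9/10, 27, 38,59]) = [- 14 , 1/8,9/10, 27,35, 38, 59 ]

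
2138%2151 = 2138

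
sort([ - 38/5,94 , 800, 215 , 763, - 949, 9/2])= [ - 949, - 38/5 , 9/2, 94, 215,763, 800 ]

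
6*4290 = 25740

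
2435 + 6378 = 8813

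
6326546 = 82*77153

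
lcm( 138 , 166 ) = 11454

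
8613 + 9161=17774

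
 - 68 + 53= - 15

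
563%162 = 77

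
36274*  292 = 10592008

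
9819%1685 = 1394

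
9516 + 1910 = 11426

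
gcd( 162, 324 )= 162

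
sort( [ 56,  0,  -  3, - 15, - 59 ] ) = [ - 59,  -  15, - 3,0,56 ] 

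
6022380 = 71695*84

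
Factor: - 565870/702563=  - 2^1 * 5^1*19^( - 1 )*71^1*103^ ( - 1)*359^( - 1)*797^1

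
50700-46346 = 4354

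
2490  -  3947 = -1457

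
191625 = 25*7665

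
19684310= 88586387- 68902077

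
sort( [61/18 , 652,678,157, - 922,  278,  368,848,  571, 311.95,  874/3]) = [ - 922,61/18, 157,278,874/3,311.95,368,571,  652,678,848] 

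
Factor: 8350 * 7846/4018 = 32757050/2009= 2^1*5^2*7^(-2)*41^( - 1 )*167^1*3923^1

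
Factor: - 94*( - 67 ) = 6298  =  2^1*47^1*67^1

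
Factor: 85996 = 2^2*21499^1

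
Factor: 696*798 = 2^4* 3^2*7^1*19^1*29^1 =555408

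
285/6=47 + 1/2 =47.50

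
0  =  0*824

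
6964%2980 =1004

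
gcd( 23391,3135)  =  3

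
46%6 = 4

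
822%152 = 62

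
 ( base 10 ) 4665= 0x1239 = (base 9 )6353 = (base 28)5qh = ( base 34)417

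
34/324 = 17/162 = 0.10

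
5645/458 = 5645/458 = 12.33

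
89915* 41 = 3686515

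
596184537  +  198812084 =794996621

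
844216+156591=1000807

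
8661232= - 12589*( -688)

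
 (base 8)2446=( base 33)16V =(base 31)1bg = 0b10100100110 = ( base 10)1318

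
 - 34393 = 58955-93348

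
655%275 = 105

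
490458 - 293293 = 197165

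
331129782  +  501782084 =832911866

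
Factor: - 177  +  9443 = 2^1 * 41^1 * 113^1  =  9266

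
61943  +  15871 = 77814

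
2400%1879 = 521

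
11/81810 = 11/81810=0.00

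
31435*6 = 188610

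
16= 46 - 30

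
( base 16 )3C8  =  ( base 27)18n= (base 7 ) 2552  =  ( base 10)968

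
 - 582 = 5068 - 5650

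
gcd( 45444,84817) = 1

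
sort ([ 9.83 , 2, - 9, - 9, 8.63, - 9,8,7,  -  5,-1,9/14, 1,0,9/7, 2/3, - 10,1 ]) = [-10, - 9, - 9, -9,  -  5, - 1,0, 9/14,  2/3,1,1, 9/7,2,7 , 8,8.63, 9.83 ]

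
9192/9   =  3064/3 = 1021.33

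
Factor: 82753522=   2^1*41376761^1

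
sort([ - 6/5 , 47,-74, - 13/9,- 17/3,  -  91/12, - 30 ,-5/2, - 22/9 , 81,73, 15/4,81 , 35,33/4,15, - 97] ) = [ - 97, - 74,- 30,- 91/12 , - 17/3, - 5/2,-22/9,-13/9, - 6/5, 15/4,33/4,15, 35,47, 73, 81, 81 ]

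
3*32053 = 96159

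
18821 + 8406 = 27227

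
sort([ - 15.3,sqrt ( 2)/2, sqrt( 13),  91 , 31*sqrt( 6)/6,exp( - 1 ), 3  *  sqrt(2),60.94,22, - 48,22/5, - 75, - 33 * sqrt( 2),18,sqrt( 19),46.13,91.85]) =[ - 75, - 48,-33*sqrt ( 2), - 15.3 , exp(-1), sqrt(2) /2,sqrt( 13 ),3*sqrt(2),sqrt( 19 ),22/5, 31*sqrt(6)/6,18,22 , 46.13, 60.94,91,91.85 ]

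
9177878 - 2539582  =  6638296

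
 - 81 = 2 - 83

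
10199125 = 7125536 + 3073589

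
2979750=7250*411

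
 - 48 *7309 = -350832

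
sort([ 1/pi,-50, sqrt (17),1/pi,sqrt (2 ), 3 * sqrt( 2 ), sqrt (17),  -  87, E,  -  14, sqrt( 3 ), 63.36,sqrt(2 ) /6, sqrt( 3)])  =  [ - 87,-50,-14, sqrt(2)/6 , 1/pi, 1/pi,sqrt(2 ),sqrt ( 3), sqrt (3), E, sqrt ( 17 ),sqrt(17 ), 3 * sqrt( 2 ),63.36]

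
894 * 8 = 7152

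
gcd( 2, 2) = 2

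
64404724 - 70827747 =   -  6423023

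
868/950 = 434/475= 0.91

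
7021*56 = 393176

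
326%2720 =326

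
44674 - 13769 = 30905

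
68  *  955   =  64940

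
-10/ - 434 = 5/217 = 0.02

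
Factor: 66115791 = 3^3*7^1 * 349819^1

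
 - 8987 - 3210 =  - 12197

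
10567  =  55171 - 44604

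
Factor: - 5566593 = - 3^1*1855531^1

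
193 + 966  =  1159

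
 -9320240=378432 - 9698672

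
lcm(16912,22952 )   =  321328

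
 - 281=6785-7066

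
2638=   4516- 1878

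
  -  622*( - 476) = 296072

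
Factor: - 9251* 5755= - 5^1*11^1*29^2*1151^1  =  - 53239505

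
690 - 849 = -159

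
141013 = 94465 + 46548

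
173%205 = 173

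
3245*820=2660900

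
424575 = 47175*9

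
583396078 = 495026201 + 88369877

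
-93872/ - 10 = 9387+1/5 = 9387.20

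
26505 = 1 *26505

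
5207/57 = 91+20/57 = 91.35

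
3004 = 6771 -3767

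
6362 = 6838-476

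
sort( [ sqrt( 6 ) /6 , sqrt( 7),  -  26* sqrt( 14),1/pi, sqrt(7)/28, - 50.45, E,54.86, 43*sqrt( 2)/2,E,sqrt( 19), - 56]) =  [-26*sqrt(14), - 56,-50.45,  sqrt(7 ) /28,1/pi, sqrt(6)/6,sqrt( 7),  E,  E,sqrt (19), 43*sqrt(2)/2,54.86 ] 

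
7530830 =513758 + 7017072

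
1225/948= 1225/948 = 1.29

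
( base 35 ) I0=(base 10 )630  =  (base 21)190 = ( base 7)1560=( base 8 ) 1166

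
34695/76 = 34695/76  =  456.51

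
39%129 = 39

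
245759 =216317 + 29442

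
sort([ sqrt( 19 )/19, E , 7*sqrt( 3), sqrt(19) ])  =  [ sqrt( 19)/19 , E , sqrt(19 ) , 7*sqrt( 3)] 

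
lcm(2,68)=68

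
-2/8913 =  - 2/8913 = - 0.00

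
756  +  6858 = 7614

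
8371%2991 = 2389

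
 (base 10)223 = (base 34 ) 6J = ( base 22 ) A3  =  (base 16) DF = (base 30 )7d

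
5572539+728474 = 6301013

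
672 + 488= 1160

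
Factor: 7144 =2^3 *19^1 * 47^1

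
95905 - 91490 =4415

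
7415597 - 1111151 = 6304446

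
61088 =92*664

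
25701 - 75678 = - 49977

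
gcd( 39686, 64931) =1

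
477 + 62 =539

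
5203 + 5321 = 10524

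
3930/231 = 1310/77 = 17.01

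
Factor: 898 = 2^1*449^1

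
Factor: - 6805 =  -5^1*1361^1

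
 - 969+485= - 484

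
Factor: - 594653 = -594653^1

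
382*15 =5730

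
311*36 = 11196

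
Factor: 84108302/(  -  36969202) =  - 42054151/18484601 = - 41^1*349^1* 2939^1*18484601^( - 1 ) 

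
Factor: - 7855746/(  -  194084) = 3927873/97042 = 2^( - 1) * 3^1*11^(-2)*401^(  -  1) * 1309291^1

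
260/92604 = 65/23151 = 0.00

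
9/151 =9/151 = 0.06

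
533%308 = 225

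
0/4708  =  0=0.00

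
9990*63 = 629370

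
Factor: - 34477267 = - 11^1*19^1 * 164963^1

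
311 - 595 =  - 284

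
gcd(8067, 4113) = 3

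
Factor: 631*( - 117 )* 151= - 3^2*13^1*151^1*631^1= - 11147877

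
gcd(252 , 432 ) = 36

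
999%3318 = 999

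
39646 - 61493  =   - 21847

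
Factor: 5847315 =3^1*5^1*457^1*853^1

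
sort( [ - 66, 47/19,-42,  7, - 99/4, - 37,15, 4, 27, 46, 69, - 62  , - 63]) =[ - 66, - 63, - 62 , - 42  ,-37,-99/4, 47/19, 4,7,  15, 27, 46,69] 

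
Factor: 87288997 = 113^1*281^1*2749^1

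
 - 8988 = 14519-23507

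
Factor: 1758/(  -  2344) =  - 3/4 = - 2^( - 2 )*3^1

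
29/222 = 29/222=0.13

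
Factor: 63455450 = 2^1*5^2*31^1*40939^1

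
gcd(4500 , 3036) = 12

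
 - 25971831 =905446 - 26877277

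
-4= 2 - 6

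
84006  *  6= 504036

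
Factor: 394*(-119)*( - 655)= 30710330 =2^1*5^1*7^1*  17^1*131^1*197^1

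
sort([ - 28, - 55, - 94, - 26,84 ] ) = [ - 94, - 55 , - 28,-26,84] 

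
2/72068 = 1/36034 = 0.00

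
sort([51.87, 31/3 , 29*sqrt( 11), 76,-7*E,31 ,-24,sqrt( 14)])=[ - 24,  -  7 * E, sqrt( 14 ) , 31/3, 31,51.87, 76, 29  *  sqrt(11) ]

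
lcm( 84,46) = 1932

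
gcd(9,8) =1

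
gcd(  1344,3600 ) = 48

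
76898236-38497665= 38400571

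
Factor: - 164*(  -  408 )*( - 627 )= - 2^5*3^2*11^1*17^1*19^1*41^1 = - 41953824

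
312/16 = 39/2 = 19.50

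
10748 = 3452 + 7296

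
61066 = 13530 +47536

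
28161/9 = 3129 = 3129.00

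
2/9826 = 1/4913 = 0.00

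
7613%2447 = 272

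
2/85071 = 2/85071=0.00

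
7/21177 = 7/21177 = 0.00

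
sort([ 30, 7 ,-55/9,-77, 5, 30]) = [-77,-55/9, 5, 7,30, 30]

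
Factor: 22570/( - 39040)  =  -2^(  -  6)*37^1 = - 37/64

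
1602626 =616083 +986543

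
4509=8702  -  4193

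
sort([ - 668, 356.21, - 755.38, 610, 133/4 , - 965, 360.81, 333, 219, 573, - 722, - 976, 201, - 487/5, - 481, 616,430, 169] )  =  [ - 976, - 965, - 755.38, - 722, - 668, - 481, - 487/5, 133/4, 169, 201,219, 333,356.21, 360.81,430, 573,  610, 616 ]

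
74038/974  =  37019/487 = 76.01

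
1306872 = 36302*36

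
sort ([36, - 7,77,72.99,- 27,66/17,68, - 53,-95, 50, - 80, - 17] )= [ - 95, - 80, - 53, - 27 , - 17, - 7, 66/17,36,  50,68,72.99,77 ] 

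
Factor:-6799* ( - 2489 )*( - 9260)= - 156704303860 = - 2^2 *5^1*13^1*19^1*131^1*463^1*523^1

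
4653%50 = 3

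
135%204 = 135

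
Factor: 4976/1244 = 4 = 2^2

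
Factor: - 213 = -3^1*71^1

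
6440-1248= 5192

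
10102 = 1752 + 8350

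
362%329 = 33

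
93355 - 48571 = 44784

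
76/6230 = 38/3115 = 0.01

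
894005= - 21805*( - 41)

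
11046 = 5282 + 5764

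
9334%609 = 199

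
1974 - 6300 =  - 4326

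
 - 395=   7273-7668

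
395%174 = 47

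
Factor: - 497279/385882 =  - 2^( - 1)*7^(-1)*43^( - 1 ) * 641^(  -  1 ) * 497279^1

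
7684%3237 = 1210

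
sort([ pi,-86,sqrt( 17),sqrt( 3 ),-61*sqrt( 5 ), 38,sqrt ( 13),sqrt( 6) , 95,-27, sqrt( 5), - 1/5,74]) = [ - 61*sqrt( 5), - 86,- 27,-1/5,sqrt( 3),sqrt (5 ), sqrt( 6 ),pi, sqrt(13), sqrt( 17 ),38,  74,95]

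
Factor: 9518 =2^1*4759^1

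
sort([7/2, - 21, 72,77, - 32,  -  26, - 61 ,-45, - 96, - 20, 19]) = [ - 96, - 61, - 45, - 32,-26, - 21, - 20,7/2, 19,72, 77]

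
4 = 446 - 442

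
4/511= 4/511= 0.01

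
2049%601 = 246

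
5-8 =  - 3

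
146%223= 146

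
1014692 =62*16366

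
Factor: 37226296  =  2^3*4653287^1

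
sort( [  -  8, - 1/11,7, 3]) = [- 8, - 1/11,3,7] 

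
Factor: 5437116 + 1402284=6839400  =  2^3*3^1*5^2*11399^1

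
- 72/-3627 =8/403 = 0.02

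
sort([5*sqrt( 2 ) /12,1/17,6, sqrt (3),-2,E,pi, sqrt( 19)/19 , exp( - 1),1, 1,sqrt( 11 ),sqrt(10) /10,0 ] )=[ - 2, 0,1/17,sqrt( 19 ) /19,sqrt (10 ) /10,exp( - 1),5*sqrt( 2)/12,1 , 1,  sqrt( 3), E, pi,sqrt( 11),6] 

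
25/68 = 25/68 = 0.37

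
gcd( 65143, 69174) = 1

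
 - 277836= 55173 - 333009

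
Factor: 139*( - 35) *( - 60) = 291900 = 2^2*3^1*5^2*7^1 * 139^1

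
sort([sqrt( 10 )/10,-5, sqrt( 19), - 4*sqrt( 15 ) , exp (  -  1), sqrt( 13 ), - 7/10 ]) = [ - 4*sqrt( 15),-5, - 7/10, sqrt( 10)/10, exp( - 1), sqrt(13 ), sqrt (19 ) ] 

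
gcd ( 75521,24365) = 1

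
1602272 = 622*2576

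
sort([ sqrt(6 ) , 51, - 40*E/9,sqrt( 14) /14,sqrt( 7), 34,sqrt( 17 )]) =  [ - 40*E/9,sqrt( 14) /14,sqrt( 6),sqrt(7 ),sqrt (17),34, 51 ]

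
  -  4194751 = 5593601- 9788352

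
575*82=47150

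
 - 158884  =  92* ( - 1727)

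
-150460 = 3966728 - 4117188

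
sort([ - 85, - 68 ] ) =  [ - 85 , - 68] 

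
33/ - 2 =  - 17 + 1/2 = - 16.50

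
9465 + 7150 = 16615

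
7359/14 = 525 + 9/14 = 525.64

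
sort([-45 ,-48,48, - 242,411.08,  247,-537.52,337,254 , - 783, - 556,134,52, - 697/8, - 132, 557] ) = [ - 783,-556 ,- 537.52,- 242, - 132,-697/8 ,-48, - 45,48, 52 , 134,247, 254,337, 411.08, 557 ]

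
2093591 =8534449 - 6440858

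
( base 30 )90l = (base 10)8121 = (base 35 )6m1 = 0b1111110111001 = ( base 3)102010210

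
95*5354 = 508630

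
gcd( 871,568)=1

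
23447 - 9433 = 14014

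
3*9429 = 28287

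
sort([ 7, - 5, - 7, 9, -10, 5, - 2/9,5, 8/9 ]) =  [ - 10, - 7, - 5,  -  2/9,8/9,  5,5,7,9]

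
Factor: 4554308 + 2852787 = 7407095 = 5^1* 109^1*13591^1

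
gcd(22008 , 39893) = 7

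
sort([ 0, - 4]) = [ - 4, 0]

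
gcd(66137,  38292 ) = 1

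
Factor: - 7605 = -3^2*5^1*13^2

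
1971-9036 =-7065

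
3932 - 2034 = 1898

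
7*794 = 5558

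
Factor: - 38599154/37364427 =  - 2^1*3^( - 2)*11^1*31^1*227^ ( - 1)*18289^( - 1 )*56597^1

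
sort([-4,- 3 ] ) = [ -4,- 3] 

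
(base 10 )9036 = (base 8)21514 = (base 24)fgc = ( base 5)242121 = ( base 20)12bg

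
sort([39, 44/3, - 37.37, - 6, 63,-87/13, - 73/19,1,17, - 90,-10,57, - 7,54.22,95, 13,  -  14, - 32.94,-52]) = [ - 90, - 52,-37.37 , - 32.94, - 14, - 10, - 7, - 87/13, - 6, - 73/19, 1, 13,44/3, 17,39,54.22,57, 63, 95 ]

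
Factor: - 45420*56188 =- 2552058960= - 2^4*3^1*5^1*11^1 * 757^1*1277^1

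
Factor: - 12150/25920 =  - 2^(  -  5)*3^1*5^1 = -15/32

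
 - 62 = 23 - 85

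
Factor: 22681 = 37^1*613^1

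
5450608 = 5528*986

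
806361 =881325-74964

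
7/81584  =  7/81584 = 0.00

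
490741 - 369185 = 121556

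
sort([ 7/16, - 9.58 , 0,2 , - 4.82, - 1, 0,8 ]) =[ - 9.58, - 4.82, - 1,0 , 0,7/16, 2,8 ] 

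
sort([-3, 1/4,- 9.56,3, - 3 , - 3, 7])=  [  -  9.56,- 3, - 3, - 3, 1/4, 3,7]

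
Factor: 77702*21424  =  1664687648 = 2^5 * 13^1*103^1*38851^1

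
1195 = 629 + 566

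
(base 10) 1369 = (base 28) 1kp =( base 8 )2531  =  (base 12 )961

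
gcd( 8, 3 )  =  1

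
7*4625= 32375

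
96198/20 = 48099/10 =4809.90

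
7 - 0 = 7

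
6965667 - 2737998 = 4227669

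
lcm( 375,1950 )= 9750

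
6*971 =5826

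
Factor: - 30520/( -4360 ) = 7^1 = 7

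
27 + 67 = 94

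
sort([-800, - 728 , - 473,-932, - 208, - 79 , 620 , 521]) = [ - 932,-800 , - 728,  -  473 ,-208, - 79,  521 , 620]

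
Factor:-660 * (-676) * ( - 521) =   -  232449360 = - 2^4*3^1* 5^1 *11^1* 13^2 * 521^1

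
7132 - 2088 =5044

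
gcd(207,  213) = 3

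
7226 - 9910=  - 2684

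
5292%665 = 637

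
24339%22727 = 1612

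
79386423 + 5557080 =84943503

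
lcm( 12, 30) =60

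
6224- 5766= 458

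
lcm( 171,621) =11799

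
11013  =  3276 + 7737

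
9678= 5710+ 3968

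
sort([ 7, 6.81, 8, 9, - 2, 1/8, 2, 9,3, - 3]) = [ - 3, - 2, 1/8, 2, 3,  6.81, 7,8,  9,9]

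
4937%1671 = 1595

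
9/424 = 9/424 = 0.02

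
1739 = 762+977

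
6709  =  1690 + 5019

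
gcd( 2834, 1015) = 1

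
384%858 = 384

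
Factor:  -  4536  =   - 2^3*3^4 * 7^1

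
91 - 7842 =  - 7751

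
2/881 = 2/881 = 0.00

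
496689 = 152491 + 344198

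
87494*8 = 699952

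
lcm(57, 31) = 1767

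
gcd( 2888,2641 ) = 19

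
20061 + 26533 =46594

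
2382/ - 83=-29 + 25/83 = - 28.70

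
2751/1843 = 2751/1843 = 1.49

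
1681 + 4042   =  5723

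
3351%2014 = 1337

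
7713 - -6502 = 14215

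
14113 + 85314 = 99427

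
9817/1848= 9817/1848 = 5.31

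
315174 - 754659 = -439485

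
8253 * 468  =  3862404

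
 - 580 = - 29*20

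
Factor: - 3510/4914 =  - 5^1*7^( -1) = - 5/7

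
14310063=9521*1503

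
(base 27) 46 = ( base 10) 114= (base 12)96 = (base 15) 79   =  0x72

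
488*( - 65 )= -31720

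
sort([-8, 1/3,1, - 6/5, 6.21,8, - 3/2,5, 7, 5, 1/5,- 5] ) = [ - 8, - 5, - 3/2,-6/5, 1/5,  1/3, 1,5, 5, 6.21,7, 8 ] 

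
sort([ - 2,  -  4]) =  [  -  4, - 2 ]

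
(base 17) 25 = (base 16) 27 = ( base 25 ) 1E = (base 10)39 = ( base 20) 1J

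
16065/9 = 1785 = 1785.00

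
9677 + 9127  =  18804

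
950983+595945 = 1546928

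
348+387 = 735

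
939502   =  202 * 4651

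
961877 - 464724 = 497153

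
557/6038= 557/6038 = 0.09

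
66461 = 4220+62241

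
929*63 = 58527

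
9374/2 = 4687 = 4687.00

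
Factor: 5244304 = 2^4*13^1*19^1*1327^1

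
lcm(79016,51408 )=4266864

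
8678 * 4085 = 35449630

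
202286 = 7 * 28898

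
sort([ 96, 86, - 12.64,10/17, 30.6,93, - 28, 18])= [-28, - 12.64,10/17 , 18,  30.6 , 86,93, 96]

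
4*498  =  1992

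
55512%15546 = 8874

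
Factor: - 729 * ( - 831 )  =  3^7 * 277^1   =  605799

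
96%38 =20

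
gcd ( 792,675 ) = 9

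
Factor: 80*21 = 1680= 2^4*3^1*5^1*7^1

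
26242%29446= 26242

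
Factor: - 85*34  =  -2^1*5^1*17^2 =- 2890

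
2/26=1/13 = 0.08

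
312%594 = 312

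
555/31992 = 185/10664 = 0.02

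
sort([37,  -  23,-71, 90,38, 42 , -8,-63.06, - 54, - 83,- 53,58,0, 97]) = [ -83, - 71, - 63.06, -54 , - 53, - 23,  -  8,  0, 37,38, 42,  58, 90, 97]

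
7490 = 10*749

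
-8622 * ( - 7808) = 67320576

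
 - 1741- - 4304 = 2563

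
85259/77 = 1107 + 20/77= 1107.26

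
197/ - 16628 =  - 1 + 16431/16628 =- 0.01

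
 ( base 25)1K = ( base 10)45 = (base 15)30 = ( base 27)1I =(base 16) 2d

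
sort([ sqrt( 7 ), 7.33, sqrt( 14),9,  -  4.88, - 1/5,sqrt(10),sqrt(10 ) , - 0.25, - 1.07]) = [  -  4.88, - 1.07, - 0.25 , - 1/5,sqrt(7),sqrt( 10),sqrt ( 10), sqrt( 14), 7.33, 9] 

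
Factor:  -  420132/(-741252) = 157^1*277^(-1 ) = 157/277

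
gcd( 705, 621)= 3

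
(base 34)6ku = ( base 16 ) 1dde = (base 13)3632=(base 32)7EU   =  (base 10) 7646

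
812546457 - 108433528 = 704112929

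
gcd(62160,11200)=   560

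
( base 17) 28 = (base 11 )39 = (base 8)52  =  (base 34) 18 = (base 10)42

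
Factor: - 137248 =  - 2^5*4289^1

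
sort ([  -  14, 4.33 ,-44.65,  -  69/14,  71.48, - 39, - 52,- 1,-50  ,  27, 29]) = [-52, - 50,-44.65, - 39, - 14,  -  69/14 ,-1,  4.33, 27, 29,71.48]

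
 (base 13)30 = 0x27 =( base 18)23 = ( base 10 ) 39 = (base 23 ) 1g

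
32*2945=94240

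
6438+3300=9738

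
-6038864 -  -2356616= - 3682248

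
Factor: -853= -853^1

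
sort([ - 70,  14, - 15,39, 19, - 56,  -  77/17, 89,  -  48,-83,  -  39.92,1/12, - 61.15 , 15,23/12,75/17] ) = [  -  83, - 70, - 61.15,  -  56,-48, -39.92,  -  15, - 77/17 , 1/12,23/12, 75/17,14,15,  19,39,89 ]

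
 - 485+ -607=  - 1092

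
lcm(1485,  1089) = 16335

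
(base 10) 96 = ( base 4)1200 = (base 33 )2u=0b1100000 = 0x60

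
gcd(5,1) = 1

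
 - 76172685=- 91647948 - - 15475263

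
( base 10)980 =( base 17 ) 36B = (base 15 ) 455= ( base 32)uk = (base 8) 1724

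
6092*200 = 1218400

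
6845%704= 509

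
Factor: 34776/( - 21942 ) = - 84/53 = - 2^2*3^1*7^1*53^ ( - 1)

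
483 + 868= 1351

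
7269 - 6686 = 583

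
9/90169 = 9/90169 = 0.00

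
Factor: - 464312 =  - 2^3*127^1*457^1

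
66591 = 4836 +61755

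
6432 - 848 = 5584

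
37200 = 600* 62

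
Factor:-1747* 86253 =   -  150683991 = - 3^1* 1747^1*28751^1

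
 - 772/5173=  - 772/5173= - 0.15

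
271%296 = 271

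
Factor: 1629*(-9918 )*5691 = -91946197602 = - 2^1*3^5* 7^1 *19^1*29^1 * 181^1*271^1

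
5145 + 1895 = 7040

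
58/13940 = 29/6970= 0.00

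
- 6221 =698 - 6919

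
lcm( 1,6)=6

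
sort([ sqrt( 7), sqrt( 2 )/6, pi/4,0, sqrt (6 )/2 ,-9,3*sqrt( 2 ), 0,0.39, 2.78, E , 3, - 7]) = [-9, - 7, 0,0,sqrt ( 2)/6,0.39, pi/4,sqrt(6 )/2,sqrt(7 ), E, 2.78, 3, 3*sqrt(2)]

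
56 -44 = 12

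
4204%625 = 454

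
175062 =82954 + 92108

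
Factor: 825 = 3^1*5^2*11^1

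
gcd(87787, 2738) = 1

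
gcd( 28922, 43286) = 2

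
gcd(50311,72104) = 1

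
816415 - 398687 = 417728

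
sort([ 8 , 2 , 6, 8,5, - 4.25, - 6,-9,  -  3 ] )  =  [ - 9, - 6, - 4.25, - 3,2,5,  6, 8,  8]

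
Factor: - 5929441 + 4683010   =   - 3^1*415477^1 = - 1246431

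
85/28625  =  17/5725 = 0.00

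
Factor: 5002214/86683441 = 2^1*7^2*13^( - 1 )*193^( - 1)*34549^ ( - 1 )* 51043^1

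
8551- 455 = 8096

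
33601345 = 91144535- 57543190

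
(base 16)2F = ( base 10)47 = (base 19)29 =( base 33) 1E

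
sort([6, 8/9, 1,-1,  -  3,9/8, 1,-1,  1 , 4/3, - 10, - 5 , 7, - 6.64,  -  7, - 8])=[ - 10, - 8,-7,-6.64, - 5, - 3,  -  1, - 1, 8/9, 1,1, 1, 9/8,4/3 , 6,  7]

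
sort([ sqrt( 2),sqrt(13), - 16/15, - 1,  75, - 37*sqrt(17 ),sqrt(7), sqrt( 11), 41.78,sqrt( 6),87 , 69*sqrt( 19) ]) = [ - 37 * sqrt( 17), - 16/15, - 1 , sqrt( 2), sqrt( 6 ), sqrt( 7 ),sqrt( 11 ),sqrt( 13),41.78,  75,87,  69*sqrt( 19) ]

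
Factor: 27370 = 2^1*5^1*7^1 *17^1*23^1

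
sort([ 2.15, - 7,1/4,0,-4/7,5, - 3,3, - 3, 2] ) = [ - 7, - 3,-3,  -  4/7,0,1/4,2 , 2.15 , 3 , 5]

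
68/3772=17/943 = 0.02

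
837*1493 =1249641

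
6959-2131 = 4828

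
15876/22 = 7938/11 = 721.64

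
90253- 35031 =55222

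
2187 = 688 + 1499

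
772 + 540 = 1312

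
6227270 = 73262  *85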